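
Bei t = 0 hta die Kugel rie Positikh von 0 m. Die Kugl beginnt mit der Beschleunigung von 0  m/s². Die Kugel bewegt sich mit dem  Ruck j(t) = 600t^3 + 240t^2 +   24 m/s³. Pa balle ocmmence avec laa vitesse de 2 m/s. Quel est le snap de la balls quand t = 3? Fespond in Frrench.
En partant du jerk j(t) = 600·t^3 + 240·t^2 + 24, nous prenons 1 dérivée. La dérivée du jerk donne le snap: s(t) = 1800·t^2 + 480·t. En utilisant s(t) = 1800·t^2 + 480·t et en substituant t = 3, nous trouvons s = 17640.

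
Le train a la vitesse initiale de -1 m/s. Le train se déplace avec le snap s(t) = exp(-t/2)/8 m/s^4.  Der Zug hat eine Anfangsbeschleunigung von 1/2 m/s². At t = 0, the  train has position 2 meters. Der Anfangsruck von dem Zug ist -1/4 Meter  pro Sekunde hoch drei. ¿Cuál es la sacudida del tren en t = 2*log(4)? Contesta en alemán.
Wir müssen das Integral unserer Gleichung für den Snap s(t) = exp(-t/2)/8 1-mal finden. Mit ∫s(t)dt und Anwendung von j(0) = -1/4, finden wir j(t) = -exp(-t/2)/4. Mit j(t) = -exp(-t/2)/4 und Einsetzen von t = 2*log(4), finden wir j = -1/16.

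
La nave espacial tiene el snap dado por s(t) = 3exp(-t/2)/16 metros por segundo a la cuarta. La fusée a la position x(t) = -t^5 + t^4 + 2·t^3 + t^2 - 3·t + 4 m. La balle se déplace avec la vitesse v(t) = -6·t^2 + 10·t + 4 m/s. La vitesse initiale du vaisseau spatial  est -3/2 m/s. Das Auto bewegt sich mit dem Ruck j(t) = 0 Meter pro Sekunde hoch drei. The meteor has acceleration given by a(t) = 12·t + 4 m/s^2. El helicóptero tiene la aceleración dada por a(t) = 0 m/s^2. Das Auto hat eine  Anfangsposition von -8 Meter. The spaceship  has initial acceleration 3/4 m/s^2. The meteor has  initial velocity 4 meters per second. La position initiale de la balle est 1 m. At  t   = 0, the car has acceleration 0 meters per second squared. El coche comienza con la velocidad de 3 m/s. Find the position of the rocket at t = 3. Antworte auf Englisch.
Using x(t) = -t^5 + t^4 + 2·t^3 + t^2 - 3·t + 4 and substituting t = 3, we find x = -104.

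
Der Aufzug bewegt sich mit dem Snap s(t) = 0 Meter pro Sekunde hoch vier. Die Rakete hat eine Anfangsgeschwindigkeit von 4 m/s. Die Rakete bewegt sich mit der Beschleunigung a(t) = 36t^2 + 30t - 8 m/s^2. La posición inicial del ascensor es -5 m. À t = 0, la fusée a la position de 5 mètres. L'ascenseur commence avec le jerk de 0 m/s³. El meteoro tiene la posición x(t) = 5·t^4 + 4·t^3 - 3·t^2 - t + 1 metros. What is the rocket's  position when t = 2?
To find the answer, we compute 2 antiderivatives of a(t) = 36·t^2 + 30·t - 8. Integrating acceleration and using the initial condition v(0) = 4, we get v(t) = 12·t^3 + 15·t^2 - 8·t + 4. Finding the antiderivative of v(t) and using x(0) = 5: x(t) = 3·t^4 + 5·t^3 - 4·t^2 + 4·t + 5. From the given position equation x(t) = 3·t^4 + 5·t^3 - 4·t^2 + 4·t + 5, we substitute t = 2 to get x = 85.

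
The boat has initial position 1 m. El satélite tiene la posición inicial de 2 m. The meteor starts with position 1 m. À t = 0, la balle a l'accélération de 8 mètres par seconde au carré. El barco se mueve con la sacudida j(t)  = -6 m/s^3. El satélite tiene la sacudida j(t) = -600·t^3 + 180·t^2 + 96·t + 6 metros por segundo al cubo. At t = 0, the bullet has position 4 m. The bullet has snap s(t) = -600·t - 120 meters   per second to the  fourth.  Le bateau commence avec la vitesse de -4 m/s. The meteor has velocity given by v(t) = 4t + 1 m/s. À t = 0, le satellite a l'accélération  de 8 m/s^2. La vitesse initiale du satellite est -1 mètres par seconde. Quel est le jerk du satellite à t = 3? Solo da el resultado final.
j(3) = -14286.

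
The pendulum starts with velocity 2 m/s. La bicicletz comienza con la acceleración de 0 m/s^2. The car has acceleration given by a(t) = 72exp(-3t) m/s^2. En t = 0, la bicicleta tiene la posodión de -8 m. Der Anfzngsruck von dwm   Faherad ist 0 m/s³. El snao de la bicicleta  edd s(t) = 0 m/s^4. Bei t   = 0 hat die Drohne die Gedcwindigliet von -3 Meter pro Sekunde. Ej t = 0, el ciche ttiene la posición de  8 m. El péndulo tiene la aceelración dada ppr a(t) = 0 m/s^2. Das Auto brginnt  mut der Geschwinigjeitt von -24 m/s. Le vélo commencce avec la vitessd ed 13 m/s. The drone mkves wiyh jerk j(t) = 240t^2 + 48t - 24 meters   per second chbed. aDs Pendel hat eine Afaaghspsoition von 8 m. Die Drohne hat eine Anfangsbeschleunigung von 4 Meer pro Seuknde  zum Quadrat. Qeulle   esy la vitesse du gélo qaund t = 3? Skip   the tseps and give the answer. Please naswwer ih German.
Die Antwort ist 13.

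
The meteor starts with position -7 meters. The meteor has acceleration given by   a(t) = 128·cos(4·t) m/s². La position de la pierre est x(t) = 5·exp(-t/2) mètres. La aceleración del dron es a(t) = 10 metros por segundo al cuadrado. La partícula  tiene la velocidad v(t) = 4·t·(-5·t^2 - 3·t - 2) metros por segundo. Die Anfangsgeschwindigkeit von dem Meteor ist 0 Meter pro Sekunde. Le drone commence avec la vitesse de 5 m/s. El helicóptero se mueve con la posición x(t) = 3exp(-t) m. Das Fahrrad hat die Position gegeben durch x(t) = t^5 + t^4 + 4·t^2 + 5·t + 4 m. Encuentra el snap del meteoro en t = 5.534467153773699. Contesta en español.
Para resolver esto, necesitamos tomar 2 derivadas de nuestra ecuación de la aceleración a(t) = 128·cos(4·t). La derivada de la aceleración da la sacudida: j(t) = -512·sin(4·t). Derivando la sacudida, obtenemos el snap: s(t) = -2048·cos(4·t). Usando s(t) = -2048·cos(4·t) y sustituyendo t = 5.534467153773699, encontramos s = 2025.99610264827.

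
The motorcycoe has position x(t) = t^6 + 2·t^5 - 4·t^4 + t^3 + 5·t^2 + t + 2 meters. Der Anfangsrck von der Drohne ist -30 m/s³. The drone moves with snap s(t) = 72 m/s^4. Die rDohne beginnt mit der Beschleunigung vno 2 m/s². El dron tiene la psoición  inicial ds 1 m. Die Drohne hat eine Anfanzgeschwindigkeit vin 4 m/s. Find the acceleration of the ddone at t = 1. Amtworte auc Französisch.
Nous devons intégrer notre équation du snap s(t) = 72 2 fois. En intégrant le snap et en utilisant la condition initiale j(0) = -30, nous obtenons j(t) = 72·t - 30. La primitive du jerk est l'accélération. En utilisant a(0) = 2, nous obtenons a(t) = 36·t^2 - 30·t + 2. En utilisant a(t) = 36·t^2 - 30·t + 2 et en substituant t = 1, nous trouvons a = 8.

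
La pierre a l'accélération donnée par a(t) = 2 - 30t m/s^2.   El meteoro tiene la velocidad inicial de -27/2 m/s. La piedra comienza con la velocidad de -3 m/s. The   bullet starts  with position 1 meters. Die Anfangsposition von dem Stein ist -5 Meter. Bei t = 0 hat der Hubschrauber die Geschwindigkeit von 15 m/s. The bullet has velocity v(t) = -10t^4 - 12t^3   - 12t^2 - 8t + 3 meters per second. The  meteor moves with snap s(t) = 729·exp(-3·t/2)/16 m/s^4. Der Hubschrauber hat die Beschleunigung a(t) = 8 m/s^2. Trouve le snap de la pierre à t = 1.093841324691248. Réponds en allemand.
Ausgehend von der Beschleunigung a(t) = 2 - 30·t, nehmen wir 2 Ableitungen. Die Ableitung von der Beschleunigung ergibt den Ruck: j(t) = -30. Durch Ableiten von dem Ruck erhalten wir den Snap: s(t) = 0. Aus der Gleichung für den Snap s(t) = 0, setzen wir t = 1.093841324691248 ein und erhalten s = 0.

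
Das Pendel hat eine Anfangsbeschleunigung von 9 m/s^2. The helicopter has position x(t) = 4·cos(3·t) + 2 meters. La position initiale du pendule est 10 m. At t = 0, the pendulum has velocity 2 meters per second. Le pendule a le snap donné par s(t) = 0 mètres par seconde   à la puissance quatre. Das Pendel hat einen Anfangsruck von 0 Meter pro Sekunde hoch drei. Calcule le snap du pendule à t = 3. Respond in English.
Using s(t) = 0 and substituting t = 3, we find s = 0.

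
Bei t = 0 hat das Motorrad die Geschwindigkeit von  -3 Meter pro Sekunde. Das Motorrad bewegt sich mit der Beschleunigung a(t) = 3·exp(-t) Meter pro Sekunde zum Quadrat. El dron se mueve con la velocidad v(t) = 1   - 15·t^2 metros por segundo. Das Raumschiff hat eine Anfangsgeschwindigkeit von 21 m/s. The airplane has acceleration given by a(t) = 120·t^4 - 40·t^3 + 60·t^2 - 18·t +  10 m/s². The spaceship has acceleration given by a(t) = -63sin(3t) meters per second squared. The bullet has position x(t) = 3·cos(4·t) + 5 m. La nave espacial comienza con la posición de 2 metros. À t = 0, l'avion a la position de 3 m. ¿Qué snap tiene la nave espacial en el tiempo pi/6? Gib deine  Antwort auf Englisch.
To solve this, we need to take 2 derivatives of our acceleration equation a(t) = -63·sin(3·t). Taking d/dt of a(t), we find j(t) = -189·cos(3·t). Differentiating jerk, we get snap: s(t) = 567·sin(3·t). Using s(t) = 567·sin(3·t) and substituting t = pi/6, we find s = 567.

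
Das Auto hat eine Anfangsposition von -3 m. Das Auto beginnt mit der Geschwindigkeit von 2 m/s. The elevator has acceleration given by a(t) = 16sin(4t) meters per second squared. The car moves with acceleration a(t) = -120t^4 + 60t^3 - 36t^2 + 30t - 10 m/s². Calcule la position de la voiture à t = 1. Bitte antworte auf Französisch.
En partant de l'accélération a(t) = -120·t^4 + 60·t^3 - 36·t^2 + 30·t - 10, nous prenons 2 intégrales. En intégrant l'accélération et en utilisant la condition initiale v(0) = 2, nous obtenons v(t) = -24·t^5 + 15·t^4 - 12·t^3 + 15·t^2 - 10·t + 2. La primitive de la vitesse est la position. En utilisant x(0) = -3, nous obtenons x(t) = -4·t^6 + 3·t^5 - 3·t^4 + 5·t^3 - 5·t^2 + 2·t - 3. Nous avons la position x(t) = -4·t^6 + 3·t^5 - 3·t^4 + 5·t^3 - 5·t^2 + 2·t - 3. En substituant t = 1: x(1) = -5.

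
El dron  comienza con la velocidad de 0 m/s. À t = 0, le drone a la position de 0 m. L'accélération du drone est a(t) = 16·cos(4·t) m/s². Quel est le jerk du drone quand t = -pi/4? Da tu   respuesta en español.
Partiendo de la aceleración a(t) = 16·cos(4·t), tomamos 1 derivada. Derivando la aceleración, obtenemos la sacudida: j(t) = -64·sin(4·t). Usando j(t) = -64·sin(4·t) y sustituyendo t = -pi/4, encontramos j = 0.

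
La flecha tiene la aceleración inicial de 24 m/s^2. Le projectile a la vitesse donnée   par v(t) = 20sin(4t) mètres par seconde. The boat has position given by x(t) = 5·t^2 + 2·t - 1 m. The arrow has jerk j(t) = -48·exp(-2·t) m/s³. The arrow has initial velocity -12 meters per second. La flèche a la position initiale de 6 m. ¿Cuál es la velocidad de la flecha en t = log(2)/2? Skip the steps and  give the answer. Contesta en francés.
La réponse est -6.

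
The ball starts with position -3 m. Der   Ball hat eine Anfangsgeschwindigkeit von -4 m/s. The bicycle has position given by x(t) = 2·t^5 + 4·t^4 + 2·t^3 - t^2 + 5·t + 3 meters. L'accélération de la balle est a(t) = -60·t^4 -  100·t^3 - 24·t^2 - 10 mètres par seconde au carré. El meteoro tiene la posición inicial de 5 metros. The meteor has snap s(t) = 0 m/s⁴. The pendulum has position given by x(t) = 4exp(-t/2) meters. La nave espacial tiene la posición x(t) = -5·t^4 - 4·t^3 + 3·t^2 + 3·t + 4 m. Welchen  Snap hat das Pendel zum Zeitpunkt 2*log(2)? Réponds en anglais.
Starting from position x(t) = 4·exp(-t/2), we take 4 derivatives. Taking d/dt of x(t), we find v(t) = -2·exp(-t/2). The derivative of velocity gives acceleration: a(t) = exp(-t/2). Taking d/dt of a(t), we find j(t) = -exp(-t/2)/2. Taking d/dt of j(t), we find s(t) = exp(-t/2)/4. We have snap s(t) = exp(-t/2)/4. Substituting t = 2*log(2): s(2*log(2)) = 1/8.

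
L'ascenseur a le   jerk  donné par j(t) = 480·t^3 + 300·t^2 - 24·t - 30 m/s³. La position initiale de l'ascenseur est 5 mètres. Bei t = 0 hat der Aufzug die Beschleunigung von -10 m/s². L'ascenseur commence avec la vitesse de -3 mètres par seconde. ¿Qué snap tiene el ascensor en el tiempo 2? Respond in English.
To solve this, we need to take 1 derivative of our jerk equation j(t) = 480·t^3 + 300·t^2 - 24·t - 30. Taking d/dt of j(t), we find s(t) = 1440·t^2 + 600·t - 24. Using s(t) = 1440·t^2 + 600·t - 24 and substituting t = 2, we find s = 6936.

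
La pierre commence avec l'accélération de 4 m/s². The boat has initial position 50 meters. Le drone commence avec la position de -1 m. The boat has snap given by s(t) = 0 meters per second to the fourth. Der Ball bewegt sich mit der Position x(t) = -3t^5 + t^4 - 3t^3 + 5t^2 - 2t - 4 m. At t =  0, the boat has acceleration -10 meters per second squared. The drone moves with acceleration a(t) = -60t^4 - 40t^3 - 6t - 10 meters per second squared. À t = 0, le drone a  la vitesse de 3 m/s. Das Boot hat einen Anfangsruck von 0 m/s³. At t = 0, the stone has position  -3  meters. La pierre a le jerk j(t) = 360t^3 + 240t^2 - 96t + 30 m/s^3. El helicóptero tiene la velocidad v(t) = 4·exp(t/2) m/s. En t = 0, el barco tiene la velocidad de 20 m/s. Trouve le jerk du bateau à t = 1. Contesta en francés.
Nous devons intégrer notre équation du snap s(t) = 0 1 fois. En prenant ∫s(t)dt et en appliquant j(0) = 0, nous trouvons j(t) = 0. Nous avons le jerk j(t) = 0. En substituant t = 1: j(1) = 0.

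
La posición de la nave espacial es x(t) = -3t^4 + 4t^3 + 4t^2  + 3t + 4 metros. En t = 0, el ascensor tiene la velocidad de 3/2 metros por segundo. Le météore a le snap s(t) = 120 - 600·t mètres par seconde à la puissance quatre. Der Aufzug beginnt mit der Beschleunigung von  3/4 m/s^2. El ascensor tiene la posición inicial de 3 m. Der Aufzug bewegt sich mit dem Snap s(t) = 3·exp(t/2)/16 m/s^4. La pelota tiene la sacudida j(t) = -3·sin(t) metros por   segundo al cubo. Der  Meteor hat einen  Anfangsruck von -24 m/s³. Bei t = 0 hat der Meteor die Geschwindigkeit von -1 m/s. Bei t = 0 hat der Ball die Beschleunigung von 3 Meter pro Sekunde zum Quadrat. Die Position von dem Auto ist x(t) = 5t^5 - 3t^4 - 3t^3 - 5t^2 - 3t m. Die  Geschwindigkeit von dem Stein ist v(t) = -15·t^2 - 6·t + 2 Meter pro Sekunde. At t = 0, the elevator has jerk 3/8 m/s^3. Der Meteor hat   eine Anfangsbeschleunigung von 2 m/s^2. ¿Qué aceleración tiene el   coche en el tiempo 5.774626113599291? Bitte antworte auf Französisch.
Nous devons dériver notre équation de la position x(t) = 5·t^5 - 3·t^4 - 3·t^3 - 5·t^2 - 3·t 2 fois. En dérivant la position, nous obtenons la vitesse: v(t) = 25·t^4 - 12·t^3 - 9·t^2 - 10·t - 3. En dérivant la vitesse, nous obtenons l'accélération: a(t) = 100·t^3 - 36·t^2 - 18·t - 10. De l'équation de l'accélération a(t) = 100·t^3 - 36·t^2 - 18·t - 10, nous substituons t = 5.774626113599291 pour obtenir a = 17941.8350630281.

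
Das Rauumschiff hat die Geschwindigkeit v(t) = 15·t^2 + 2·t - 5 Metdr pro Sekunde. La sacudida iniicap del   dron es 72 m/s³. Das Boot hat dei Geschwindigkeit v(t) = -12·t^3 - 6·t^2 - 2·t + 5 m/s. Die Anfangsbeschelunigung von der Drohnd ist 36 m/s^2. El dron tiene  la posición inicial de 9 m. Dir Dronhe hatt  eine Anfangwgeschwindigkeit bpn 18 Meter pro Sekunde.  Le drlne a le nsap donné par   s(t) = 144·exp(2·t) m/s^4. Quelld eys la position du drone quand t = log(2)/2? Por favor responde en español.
Necesitamos integrar nuestra ecuación del snap s(t) = 144·exp(2·t) 4 veces. Tomando ∫s(t)dt y aplicando j(0) = 72, encontramos j(t) = 72·exp(2·t). La integral de la sacudida es la aceleración. Usando a(0) = 36, obtenemos a(t) = 36·exp(2·t). La antiderivada de la aceleración es la velocidad. Usando v(0) = 18, obtenemos v(t) = 18·exp(2·t). La integral de la velocidad, con x(0) = 9, da la posición: x(t) = 9·exp(2·t). Tenemos la posición x(t) = 9·exp(2·t). Sustituyendo t = log(2)/2: x(log(2)/2) = 18.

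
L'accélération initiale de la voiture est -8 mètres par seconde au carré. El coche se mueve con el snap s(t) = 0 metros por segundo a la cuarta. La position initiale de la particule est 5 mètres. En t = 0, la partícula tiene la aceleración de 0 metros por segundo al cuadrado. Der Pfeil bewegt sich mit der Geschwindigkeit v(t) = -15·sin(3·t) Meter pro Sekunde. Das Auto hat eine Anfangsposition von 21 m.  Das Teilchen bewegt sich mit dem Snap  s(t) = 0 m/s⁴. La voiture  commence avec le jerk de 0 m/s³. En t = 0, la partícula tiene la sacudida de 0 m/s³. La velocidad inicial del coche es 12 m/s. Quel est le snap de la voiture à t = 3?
De l'équation du snap s(t) = 0, nous substituons t = 3 pour obtenir s = 0.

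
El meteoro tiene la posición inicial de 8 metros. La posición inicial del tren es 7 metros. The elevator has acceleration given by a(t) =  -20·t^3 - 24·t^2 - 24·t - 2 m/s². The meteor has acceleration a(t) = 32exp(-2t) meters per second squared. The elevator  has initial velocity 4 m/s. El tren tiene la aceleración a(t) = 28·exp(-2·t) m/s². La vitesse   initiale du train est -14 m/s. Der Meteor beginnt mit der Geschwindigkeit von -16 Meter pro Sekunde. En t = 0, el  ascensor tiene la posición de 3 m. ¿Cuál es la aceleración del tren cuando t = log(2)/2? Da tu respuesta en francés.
En utilisant a(t) = 28·exp(-2·t) et en substituant t = log(2)/2, nous trouvons a = 14.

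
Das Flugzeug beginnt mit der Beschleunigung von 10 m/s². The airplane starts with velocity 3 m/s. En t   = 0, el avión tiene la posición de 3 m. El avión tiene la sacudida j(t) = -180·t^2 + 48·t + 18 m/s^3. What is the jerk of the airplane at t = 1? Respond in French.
Nous avons le jerk j(t) = -180·t^2 + 48·t + 18. En substituant t = 1: j(1) = -114.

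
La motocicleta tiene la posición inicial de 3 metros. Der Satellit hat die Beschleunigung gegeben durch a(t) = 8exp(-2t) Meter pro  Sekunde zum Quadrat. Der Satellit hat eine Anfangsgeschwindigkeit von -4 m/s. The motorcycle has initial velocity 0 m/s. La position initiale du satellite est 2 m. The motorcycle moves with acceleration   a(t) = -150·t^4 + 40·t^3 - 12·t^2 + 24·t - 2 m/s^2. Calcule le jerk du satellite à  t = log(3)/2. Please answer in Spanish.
Para resolver esto, necesitamos tomar 1 derivada de nuestra ecuación de la aceleración a(t) = 8·exp(-2·t). La derivada de la aceleración da la sacudida: j(t) = -16·exp(-2·t). Usando j(t) = -16·exp(-2·t) y sustituyendo t = log(3)/2, encontramos j = -16/3.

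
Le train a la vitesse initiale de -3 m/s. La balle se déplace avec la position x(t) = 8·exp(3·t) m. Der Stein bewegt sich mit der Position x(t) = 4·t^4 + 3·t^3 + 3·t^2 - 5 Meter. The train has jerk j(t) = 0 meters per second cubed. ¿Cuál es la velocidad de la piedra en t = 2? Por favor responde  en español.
Partiendo de la posición x(t) = 4·t^4 + 3·t^3 + 3·t^2 - 5, tomamos 1 derivada. La derivada de la posición da la velocidad: v(t) = 16·t^3 + 9·t^2 + 6·t. Usando v(t) = 16·t^3 + 9·t^2 + 6·t y sustituyendo t = 2, encontramos v = 176.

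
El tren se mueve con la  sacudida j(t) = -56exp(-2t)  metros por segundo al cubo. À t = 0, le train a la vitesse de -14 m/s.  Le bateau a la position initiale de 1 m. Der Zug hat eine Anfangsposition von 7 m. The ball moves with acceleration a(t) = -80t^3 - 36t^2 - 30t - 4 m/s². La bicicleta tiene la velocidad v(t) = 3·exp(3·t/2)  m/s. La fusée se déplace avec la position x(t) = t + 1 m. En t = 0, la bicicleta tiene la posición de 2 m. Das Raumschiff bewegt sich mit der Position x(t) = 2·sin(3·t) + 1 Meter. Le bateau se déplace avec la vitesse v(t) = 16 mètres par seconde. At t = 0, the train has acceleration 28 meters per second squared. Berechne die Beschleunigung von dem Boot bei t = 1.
Um dies zu lösen, müssen wir 1 Ableitung unserer Gleichung für die Geschwindigkeit v(t) = 16 nehmen. Mit d/dt von v(t) finden wir a(t) = 0. Wir haben die Beschleunigung a(t) = 0. Durch Einsetzen von t = 1: a(1) = 0.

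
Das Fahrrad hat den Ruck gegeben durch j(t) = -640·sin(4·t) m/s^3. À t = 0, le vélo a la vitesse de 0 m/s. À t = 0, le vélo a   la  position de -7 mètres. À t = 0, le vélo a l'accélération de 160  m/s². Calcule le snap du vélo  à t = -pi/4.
En partant du jerk j(t) = -640·sin(4·t), nous prenons 1 dérivée. La dérivée du jerk donne le snap: s(t) = -2560·cos(4·t). En utilisant s(t) = -2560·cos(4·t) et en substituant t = -pi/4, nous trouvons s = 2560.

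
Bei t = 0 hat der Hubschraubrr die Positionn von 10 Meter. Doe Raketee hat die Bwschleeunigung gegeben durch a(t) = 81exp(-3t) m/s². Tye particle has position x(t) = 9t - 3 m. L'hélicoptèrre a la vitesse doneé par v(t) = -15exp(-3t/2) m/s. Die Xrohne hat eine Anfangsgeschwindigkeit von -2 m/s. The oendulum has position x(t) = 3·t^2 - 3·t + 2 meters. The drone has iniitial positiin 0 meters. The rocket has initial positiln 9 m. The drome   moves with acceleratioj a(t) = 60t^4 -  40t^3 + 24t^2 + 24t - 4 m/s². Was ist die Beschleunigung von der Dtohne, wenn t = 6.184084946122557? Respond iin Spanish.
Tenemos la aceleración a(t) = 60·t^4 - 40·t^3 + 24·t^2 + 24·t - 4. Sustituyendo t = 6.184084946122557: a(6.184084946122557) = 79353.5468811138.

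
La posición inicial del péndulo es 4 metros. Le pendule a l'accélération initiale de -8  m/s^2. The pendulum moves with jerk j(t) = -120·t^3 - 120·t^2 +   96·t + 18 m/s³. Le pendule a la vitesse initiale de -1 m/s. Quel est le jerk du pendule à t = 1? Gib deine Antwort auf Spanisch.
Usando j(t) = -120·t^3 - 120·t^2 + 96·t + 18 y sustituyendo t = 1, encontramos j = -126.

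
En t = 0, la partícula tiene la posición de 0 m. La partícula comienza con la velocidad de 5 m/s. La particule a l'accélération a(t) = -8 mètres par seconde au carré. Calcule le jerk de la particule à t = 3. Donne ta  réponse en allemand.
Ausgehend von der Beschleunigung a(t) = -8, nehmen wir 1 Ableitung. Mit d/dt von a(t) finden wir j(t) = 0. Mit j(t) = 0 und Einsetzen von t = 3, finden wir j = 0.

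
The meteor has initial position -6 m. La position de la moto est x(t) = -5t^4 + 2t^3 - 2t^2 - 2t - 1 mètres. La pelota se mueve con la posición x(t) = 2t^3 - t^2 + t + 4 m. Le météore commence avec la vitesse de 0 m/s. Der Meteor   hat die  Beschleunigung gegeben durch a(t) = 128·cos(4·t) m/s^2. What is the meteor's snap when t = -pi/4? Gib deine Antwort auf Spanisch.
Partiendo de la aceleración a(t) = 128·cos(4·t), tomamos 2 derivadas. Tomando d/dt de a(t), encontramos j(t) = -512·sin(4·t). Derivando la sacudida, obtenemos el snap: s(t) = -2048·cos(4·t). De la ecuación del snap s(t) = -2048·cos(4·t), sustituimos t = -pi/4 para obtener s = 2048.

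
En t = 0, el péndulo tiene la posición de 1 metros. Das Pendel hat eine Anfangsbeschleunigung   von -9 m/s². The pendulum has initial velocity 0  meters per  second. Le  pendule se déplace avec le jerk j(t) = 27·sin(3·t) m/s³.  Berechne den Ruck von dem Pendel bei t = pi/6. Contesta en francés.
En utilisant j(t) = 27·sin(3·t) et en substituant t = pi/6, nous trouvons j = 27.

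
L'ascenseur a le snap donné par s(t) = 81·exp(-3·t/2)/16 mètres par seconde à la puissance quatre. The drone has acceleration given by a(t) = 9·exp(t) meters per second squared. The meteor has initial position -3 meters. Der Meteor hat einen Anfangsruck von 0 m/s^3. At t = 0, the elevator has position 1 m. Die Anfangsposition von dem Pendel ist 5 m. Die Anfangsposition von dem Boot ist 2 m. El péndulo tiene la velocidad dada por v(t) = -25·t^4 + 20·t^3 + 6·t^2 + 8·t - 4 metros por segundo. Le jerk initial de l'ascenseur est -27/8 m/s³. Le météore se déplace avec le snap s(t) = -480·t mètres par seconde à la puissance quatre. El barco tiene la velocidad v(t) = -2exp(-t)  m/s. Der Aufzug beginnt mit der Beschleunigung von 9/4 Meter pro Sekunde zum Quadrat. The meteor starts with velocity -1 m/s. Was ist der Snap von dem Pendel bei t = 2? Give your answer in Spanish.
Para resolver esto, necesitamos tomar 3 derivadas de nuestra ecuación de la velocidad v(t) = -25·t^4 + 20·t^3 + 6·t^2 + 8·t - 4. Derivando la velocidad, obtenemos la aceleración: a(t) = -100·t^3 + 60·t^2 + 12·t + 8. La derivada de la aceleración da la sacudida: j(t) = -300·t^2 + 120·t + 12. Derivando la sacudida, obtenemos el snap: s(t) = 120 - 600·t. Usando s(t) = 120 - 600·t y sustituyendo t = 2, encontramos s = -1080.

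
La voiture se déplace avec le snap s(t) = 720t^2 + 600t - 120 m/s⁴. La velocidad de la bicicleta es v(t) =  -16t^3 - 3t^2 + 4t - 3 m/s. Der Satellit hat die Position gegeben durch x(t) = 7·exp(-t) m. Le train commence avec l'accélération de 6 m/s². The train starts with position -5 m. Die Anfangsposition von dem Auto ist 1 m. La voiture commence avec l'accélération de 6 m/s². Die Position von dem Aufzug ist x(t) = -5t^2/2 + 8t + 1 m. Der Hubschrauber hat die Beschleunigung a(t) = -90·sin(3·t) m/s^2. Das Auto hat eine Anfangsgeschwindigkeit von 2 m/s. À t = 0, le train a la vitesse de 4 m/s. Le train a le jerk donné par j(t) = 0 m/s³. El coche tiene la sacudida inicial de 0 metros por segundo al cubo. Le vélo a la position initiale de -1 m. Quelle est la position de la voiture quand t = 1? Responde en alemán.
Wir müssen die Stammfunktion unserer Gleichung für den Snap s(t) = 720·t^2 + 600·t - 120 4-mal finden. Das Integral von dem Snap ist der Ruck. Mit j(0) = 0 erhalten wir j(t) = 60·t·(4·t^2 + 5·t - 2). Mit ∫j(t)dt und Anwendung von a(0) = 6, finden wir a(t) = 60·t^4 + 100·t^3 - 60·t^2 + 6. Die Stammfunktion von der Beschleunigung, mit v(0) = 2, ergibt die Geschwindigkeit: v(t) = 12·t^5 + 25·t^4 - 20·t^3 + 6·t + 2. Das Integral von der Geschwindigkeit, mit x(0) = 1, ergibt die Position: x(t) = 2·t^6 + 5·t^5 - 5·t^4 + 3·t^2 + 2·t + 1. Aus der Gleichung für die Position x(t) = 2·t^6 + 5·t^5 - 5·t^4 + 3·t^2 + 2·t + 1, setzen wir t = 1 ein und erhalten x = 8.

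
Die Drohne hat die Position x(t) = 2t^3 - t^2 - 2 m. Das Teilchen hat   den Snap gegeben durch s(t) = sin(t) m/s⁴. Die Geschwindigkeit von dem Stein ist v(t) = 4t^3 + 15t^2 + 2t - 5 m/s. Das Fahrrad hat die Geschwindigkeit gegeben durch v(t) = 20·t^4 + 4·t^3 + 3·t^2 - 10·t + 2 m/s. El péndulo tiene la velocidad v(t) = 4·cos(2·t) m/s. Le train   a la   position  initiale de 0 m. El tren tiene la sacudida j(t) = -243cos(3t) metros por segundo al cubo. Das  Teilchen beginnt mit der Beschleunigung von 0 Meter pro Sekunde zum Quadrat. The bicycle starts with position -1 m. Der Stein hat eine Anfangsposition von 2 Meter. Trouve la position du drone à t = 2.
En utilisant x(t) = 2·t^3 - t^2 - 2 et en substituant t = 2, nous trouvons x = 10.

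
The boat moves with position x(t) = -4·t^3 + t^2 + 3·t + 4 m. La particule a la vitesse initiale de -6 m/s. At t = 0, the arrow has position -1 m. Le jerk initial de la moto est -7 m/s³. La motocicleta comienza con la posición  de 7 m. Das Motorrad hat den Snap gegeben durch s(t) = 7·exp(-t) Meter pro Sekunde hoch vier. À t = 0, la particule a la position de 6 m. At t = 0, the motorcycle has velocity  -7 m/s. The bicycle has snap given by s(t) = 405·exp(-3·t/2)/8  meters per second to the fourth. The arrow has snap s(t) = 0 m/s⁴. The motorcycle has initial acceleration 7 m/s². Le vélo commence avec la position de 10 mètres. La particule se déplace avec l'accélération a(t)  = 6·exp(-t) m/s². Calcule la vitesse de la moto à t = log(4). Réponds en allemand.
Ausgehend von dem Snap s(t) = 7·exp(-t), nehmen wir 3 Stammfunktionen. Das Integral von dem Snap, mit j(0) = -7, ergibt den Ruck: j(t) = -7·exp(-t). Das Integral von dem Ruck, mit a(0) = 7, ergibt die Beschleunigung: a(t) = 7·exp(-t). Das Integral von der Beschleunigung, mit v(0) = -7, ergibt die Geschwindigkeit: v(t) = -7·exp(-t). Mit v(t) = -7·exp(-t) und Einsetzen von t = log(4), finden wir v = -7/4.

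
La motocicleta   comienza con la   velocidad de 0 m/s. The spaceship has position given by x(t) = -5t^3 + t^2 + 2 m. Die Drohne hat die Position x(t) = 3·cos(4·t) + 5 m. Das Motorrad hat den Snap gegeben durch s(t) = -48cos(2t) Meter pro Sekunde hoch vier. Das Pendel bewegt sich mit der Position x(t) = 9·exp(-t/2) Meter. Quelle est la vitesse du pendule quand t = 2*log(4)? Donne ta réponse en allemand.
Um dies zu lösen, müssen wir 1 Ableitung unserer Gleichung für die Position x(t) = 9·exp(-t/2) nehmen. Mit d/dt von x(t) finden wir v(t) = -9·exp(-t/2)/2. Wir haben die Geschwindigkeit v(t) = -9·exp(-t/2)/2. Durch Einsetzen von t = 2*log(4): v(2*log(4)) = -9/8.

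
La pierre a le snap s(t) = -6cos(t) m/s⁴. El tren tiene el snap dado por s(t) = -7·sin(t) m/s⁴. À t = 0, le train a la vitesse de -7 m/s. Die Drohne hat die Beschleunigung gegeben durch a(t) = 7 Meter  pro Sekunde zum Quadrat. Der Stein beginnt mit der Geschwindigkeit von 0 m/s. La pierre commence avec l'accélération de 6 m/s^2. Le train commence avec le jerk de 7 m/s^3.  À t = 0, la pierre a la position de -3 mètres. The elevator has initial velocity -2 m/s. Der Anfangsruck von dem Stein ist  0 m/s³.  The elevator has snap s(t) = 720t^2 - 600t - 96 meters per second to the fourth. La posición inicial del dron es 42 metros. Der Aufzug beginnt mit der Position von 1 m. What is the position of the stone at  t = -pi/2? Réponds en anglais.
Starting from snap s(t) = -6·cos(t), we take 4 integrals. The integral of snap, with j(0) = 0, gives jerk: j(t) = -6·sin(t). The integral of jerk is acceleration. Using a(0) = 6, we get a(t) = 6·cos(t). Taking ∫a(t)dt and applying v(0) = 0, we find v(t) = 6·sin(t). The antiderivative of velocity is position. Using x(0) = -3, we get x(t) = 3 - 6·cos(t). From the given position equation x(t) = 3 - 6·cos(t), we substitute t = -pi/2 to get x = 3.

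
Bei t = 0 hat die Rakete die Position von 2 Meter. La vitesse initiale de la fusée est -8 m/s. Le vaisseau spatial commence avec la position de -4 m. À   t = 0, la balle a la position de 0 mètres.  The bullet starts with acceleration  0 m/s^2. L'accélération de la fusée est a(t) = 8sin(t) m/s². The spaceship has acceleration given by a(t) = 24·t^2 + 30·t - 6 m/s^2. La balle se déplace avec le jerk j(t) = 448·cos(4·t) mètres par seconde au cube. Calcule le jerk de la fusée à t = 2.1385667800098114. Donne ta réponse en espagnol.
Para resolver esto, necesitamos tomar 1 derivada de nuestra ecuación de la aceleración a(t) = 8·sin(t). Tomando d/dt de a(t), encontramos j(t) = 8·cos(t). De la ecuación de la sacudida j(t) = 8·cos(t), sustituimos t = 2.1385667800098114 para obtener j = -4.30202921163458.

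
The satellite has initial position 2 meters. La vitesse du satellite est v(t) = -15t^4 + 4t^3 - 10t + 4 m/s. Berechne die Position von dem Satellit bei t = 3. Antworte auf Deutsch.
Ausgehend von der Geschwindigkeit v(t) = -15·t^4 + 4·t^3 - 10·t + 4, nehmen wir 1 Integral. Die Stammfunktion von der Geschwindigkeit, mit x(0) = 2, ergibt die Position: x(t) = -3·t^5 + t^4 - 5·t^2 + 4·t + 2. Aus der Gleichung für die Position x(t) = -3·t^5 + t^4 - 5·t^2 + 4·t + 2, setzen wir t = 3 ein und erhalten x = -679.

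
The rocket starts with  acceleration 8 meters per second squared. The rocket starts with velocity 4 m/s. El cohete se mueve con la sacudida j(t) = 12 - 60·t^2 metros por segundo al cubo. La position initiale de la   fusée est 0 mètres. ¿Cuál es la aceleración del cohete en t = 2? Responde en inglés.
We need to integrate our jerk equation j(t) = 12 - 60·t^2 1 time. The integral of jerk is acceleration. Using a(0) = 8, we get a(t) = -20·t^3 + 12·t + 8. We have acceleration a(t) = -20·t^3 + 12·t + 8. Substituting t = 2: a(2) = -128.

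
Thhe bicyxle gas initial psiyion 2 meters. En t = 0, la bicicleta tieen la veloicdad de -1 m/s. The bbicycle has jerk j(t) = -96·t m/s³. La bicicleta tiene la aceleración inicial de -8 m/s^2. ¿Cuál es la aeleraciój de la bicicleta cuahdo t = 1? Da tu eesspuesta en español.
Debemos encontrar la antiderivada de nuestra ecuación de la sacudida j(t) = -96·t 1 vez. La integral de la sacudida, con a(0) = -8, da la aceleración: a(t) = -48·t^2 - 8. De la ecuación de la aceleración a(t) = -48·t^2 - 8, sustituimos t = 1 para obtener a = -56.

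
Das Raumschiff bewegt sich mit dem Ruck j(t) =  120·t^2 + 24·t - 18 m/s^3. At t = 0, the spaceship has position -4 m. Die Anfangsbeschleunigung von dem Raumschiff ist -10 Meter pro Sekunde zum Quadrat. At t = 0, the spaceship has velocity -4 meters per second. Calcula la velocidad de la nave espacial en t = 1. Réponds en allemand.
Wir müssen das Integral unserer Gleichung für den Ruck j(t) = 120·t^2 + 24·t - 18 2-mal finden. Das Integral von dem Ruck ist die Beschleunigung. Mit a(0) = -10 erhalten wir a(t) = 40·t^3 + 12·t^2 - 18·t - 10. Das Integral von der Beschleunigung ist die Geschwindigkeit. Mit v(0) = -4 erhalten wir v(t) = 10·t^4 + 4·t^3 - 9·t^2 - 10·t - 4. Mit v(t) = 10·t^4 + 4·t^3 - 9·t^2 - 10·t - 4 und Einsetzen von t = 1, finden wir v = -9.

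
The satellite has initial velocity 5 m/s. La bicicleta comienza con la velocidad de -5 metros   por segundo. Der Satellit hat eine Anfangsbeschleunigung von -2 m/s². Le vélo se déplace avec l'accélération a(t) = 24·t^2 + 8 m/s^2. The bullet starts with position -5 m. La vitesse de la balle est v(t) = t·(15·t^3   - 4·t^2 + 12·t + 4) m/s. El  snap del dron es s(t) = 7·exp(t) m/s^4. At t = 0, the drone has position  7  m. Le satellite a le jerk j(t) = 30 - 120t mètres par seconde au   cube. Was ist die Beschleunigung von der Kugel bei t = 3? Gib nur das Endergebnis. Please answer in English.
The answer is 1588.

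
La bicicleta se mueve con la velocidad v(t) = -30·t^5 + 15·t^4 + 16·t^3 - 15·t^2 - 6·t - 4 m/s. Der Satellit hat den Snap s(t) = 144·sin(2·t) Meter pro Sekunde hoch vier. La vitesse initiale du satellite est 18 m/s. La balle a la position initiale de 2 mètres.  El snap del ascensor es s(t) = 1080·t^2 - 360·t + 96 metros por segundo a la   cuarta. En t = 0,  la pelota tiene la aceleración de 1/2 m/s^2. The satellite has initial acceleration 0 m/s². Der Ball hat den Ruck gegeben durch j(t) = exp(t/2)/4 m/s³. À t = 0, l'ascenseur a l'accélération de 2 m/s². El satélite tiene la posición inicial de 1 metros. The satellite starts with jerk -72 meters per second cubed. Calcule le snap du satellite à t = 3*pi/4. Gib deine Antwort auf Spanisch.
Usando s(t) = 144·sin(2·t) y sustituyendo t = 3*pi/4, encontramos s = -144.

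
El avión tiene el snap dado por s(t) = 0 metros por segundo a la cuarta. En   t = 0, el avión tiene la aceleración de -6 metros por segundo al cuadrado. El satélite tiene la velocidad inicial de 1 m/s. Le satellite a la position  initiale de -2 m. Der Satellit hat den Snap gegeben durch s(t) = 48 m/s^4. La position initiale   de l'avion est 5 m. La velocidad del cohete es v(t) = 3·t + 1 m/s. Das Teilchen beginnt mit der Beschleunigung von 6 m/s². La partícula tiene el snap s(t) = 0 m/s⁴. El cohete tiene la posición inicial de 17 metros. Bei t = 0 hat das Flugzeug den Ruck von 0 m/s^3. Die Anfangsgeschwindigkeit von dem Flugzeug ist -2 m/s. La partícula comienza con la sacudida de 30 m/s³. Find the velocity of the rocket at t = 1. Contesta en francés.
En utilisant v(t) = 3·t + 1 et en substituant t = 1, nous trouvons v = 4.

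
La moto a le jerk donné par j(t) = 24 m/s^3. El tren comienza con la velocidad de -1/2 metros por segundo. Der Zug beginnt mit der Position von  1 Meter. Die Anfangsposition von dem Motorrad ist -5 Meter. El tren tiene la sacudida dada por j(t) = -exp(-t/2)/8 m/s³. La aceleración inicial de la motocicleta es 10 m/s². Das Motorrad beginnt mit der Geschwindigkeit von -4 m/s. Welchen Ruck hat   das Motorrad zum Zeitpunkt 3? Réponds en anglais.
From the given jerk equation j(t) = 24, we substitute t = 3 to get j = 24.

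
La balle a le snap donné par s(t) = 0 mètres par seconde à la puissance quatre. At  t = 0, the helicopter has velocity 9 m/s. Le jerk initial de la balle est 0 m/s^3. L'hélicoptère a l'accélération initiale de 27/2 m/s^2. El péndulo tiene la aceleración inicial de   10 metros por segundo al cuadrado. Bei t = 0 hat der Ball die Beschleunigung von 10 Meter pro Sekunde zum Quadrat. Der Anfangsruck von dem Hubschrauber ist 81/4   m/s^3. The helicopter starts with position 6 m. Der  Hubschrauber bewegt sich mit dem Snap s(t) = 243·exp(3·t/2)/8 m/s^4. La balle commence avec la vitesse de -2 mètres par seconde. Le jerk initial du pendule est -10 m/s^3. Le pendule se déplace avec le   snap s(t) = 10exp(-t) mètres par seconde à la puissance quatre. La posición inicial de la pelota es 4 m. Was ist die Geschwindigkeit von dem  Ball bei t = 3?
Wir müssen unsere Gleichung für den Snap s(t) = 0 3-mal integrieren. Durch Integration von dem Snap und Verwendung der Anfangsbedingung j(0) = 0, erhalten wir j(t) = 0. Das Integral von dem Ruck, mit a(0) = 10, ergibt die Beschleunigung: a(t) = 10. Durch Integration von der Beschleunigung und Verwendung der Anfangsbedingung v(0) = -2, erhalten wir v(t) = 10·t - 2. Aus der Gleichung für die Geschwindigkeit v(t) = 10·t - 2, setzen wir t = 3 ein und erhalten v = 28.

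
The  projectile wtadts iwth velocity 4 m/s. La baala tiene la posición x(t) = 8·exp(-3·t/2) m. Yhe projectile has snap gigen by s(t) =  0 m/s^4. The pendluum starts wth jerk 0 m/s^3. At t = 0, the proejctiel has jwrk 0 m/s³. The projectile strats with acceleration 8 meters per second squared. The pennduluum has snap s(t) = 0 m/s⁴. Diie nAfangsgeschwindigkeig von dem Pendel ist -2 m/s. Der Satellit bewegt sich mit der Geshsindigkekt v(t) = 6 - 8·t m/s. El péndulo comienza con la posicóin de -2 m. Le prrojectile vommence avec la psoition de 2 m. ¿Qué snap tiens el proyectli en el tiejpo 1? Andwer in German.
Mit s(t) = 0 und Einsetzen von t = 1, finden wir s = 0.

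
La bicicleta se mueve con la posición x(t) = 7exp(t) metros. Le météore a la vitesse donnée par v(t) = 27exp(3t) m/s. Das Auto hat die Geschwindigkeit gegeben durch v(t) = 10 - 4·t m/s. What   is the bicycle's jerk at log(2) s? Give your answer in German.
Um dies zu lösen, müssen wir 3 Ableitungen unserer Gleichung für die Position x(t) = 7·exp(t) nehmen. Die Ableitung von der Position ergibt die Geschwindigkeit: v(t) = 7·exp(t). Mit d/dt von v(t) finden wir a(t) = 7·exp(t). Durch Ableiten von der Beschleunigung erhalten wir den Ruck: j(t) = 7·exp(t). Mit j(t) = 7·exp(t) und Einsetzen von t = log(2), finden wir j = 14.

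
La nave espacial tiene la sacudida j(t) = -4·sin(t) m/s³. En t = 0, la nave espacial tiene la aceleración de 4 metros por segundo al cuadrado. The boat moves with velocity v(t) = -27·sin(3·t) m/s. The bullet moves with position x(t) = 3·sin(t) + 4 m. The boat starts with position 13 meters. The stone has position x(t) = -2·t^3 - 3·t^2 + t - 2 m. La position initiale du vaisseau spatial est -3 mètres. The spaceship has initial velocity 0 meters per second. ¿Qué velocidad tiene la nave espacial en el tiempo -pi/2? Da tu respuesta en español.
Necesitamos integrar nuestra ecuación de la sacudida j(t) = -4·sin(t) 2 veces. La antiderivada de la sacudida, con a(0) = 4, da la aceleración: a(t) = 4·cos(t). La antiderivada de la aceleración es la velocidad. Usando v(0) = 0, obtenemos v(t) = 4·sin(t). Usando v(t) = 4·sin(t) y sustituyendo t = -pi/2, encontramos v = -4.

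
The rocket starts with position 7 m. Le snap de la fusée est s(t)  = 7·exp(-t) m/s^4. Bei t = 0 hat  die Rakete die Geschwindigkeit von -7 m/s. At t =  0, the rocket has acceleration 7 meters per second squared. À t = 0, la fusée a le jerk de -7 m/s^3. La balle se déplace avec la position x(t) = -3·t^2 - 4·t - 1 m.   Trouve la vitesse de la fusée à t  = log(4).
En partant du snap s(t) = 7·exp(-t), nous prenons 3 intégrales. L'intégrale du snap, avec j(0) = -7, donne le jerk: j(t) = -7·exp(-t). En prenant ∫j(t)dt et en appliquant a(0) = 7, nous trouvons a(t) = 7·exp(-t). En prenant ∫a(t)dt et en appliquant v(0) = -7, nous trouvons v(t) = -7·exp(-t). En utilisant v(t) = -7·exp(-t) et en substituant t = log(4), nous trouvons v = -7/4.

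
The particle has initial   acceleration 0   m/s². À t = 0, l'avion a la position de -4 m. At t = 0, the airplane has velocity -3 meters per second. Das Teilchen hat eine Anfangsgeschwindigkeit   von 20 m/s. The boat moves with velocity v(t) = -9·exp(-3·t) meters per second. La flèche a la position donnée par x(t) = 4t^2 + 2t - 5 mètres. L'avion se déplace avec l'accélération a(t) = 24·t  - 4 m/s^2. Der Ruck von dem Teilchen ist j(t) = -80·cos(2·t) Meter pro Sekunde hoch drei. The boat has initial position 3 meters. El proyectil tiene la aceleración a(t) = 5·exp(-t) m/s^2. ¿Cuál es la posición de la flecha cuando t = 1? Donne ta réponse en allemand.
Wir haben die Position x(t) = 4·t^2 + 2·t - 5. Durch Einsetzen von t = 1: x(1) = 1.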